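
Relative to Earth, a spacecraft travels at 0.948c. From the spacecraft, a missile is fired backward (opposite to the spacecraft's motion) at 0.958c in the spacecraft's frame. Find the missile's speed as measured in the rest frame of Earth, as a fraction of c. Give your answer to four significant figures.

0.1089c

In units of c, u = (u' + v)/(1 + u'v) with u' = −0.958 and v = 0.948.
Numerator: −0.958 + 0.948 = −0.01. Denominator: 1 + (−0.958)(0.948) = 0.091816.
u = −0.01/0.091816 = −0.10891, so the speed is 0.1089c.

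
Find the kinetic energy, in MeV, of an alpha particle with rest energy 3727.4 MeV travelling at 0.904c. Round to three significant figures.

Lorentz factor: γ = (1 − 0.817216)^(−1/2) = 2.339.
Kinetic energy: K = (γ − 1)mc² = (2.339 − 1) × 3727.4 MeV = 1.339 × 3727.4 = 4990 MeV.

4990 MeV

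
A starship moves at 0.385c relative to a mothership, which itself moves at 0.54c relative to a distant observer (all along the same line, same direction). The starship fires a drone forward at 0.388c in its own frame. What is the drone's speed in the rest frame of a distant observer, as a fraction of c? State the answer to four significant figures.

Apply u = (u'+v)/(1+u'v) twice. Drone in the mothership frame: (0.388+0.385)/(1+0.388·0.385) = 0.773/1.14938 = 0.67254c.
That velocity, transformed to the rest frame of a distant observer: (0.67254+0.54)/(1+0.67254·0.54) = 1.21254/1.3631716 = 0.8895c.

0.8895c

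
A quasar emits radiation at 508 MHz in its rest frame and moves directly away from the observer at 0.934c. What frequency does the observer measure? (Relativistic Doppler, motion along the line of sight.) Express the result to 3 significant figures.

Relativistic Doppler (source moving away): f_obs = f_src · √((1−β)/(1+β)).
With β = 0.934: factor = √(0.066/1.934) = 0.18473.
f_obs = 508 × 0.18473 = 93.8 MHz.

93.8 MHz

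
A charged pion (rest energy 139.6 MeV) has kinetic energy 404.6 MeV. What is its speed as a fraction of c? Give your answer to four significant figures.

K = (γ−1)mc², so γ = 1 + 404.6/139.6 = 3.8983.
Then v/c = √(1 − γ⁻²) = √(1 − 0.0658036) = √0.9341964 = 0.9665.

0.9665c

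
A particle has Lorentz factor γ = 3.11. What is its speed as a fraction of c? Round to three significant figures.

0.947c

β = √(1 − 1/γ²) = √(1 − 1/9.6721) = √0.89661 = 0.947.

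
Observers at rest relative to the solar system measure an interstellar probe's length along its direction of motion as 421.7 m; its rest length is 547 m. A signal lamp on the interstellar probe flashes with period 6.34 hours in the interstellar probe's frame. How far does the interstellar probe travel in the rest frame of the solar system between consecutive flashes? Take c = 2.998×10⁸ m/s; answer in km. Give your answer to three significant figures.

γ = L₀/L = 547/421.7 = 1.29713.
β = √(1 − 1/γ²) = 0.63692. Lab-frame period = γτ = 1.29713×6.34 hours = 8.2238 hours. Distance = βc × γτ = 0.63692 × 2.998×10⁸ m/s × 29605.68 s = 5.6532×10^12 m = 5.65×10^9 km.

5.65×10^9 km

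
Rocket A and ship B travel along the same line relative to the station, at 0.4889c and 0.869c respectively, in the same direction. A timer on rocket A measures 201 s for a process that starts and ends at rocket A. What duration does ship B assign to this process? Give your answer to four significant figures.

267.8 s

Speed of rocket A in ship B's frame: u = (v_A − v_B)/(1 − v_A v_B/c²) = (0.4889 − 0.869)/(1 − 0.4889×0.869) = −0.3801/0.5751459 = −0.66088; |u| = 0.66088c.
At |u| = 0.66088c, γ = (1 − 0.436762)^(−1/2) = 1.3325.
Rocket A's interval is proper; time dilation gives Δt_B = γΔτ = 1.3325 × 201 s = 267.8 s.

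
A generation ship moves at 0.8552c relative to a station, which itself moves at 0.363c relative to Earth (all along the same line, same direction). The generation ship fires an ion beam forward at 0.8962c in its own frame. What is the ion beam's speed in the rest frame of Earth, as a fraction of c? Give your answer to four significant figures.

Apply u = (u'+v)/(1+u'v) twice. Ion beam in the station frame: (0.8962+0.8552)/(1+0.8962·0.8552) = 1.7514/1.76643024 = 0.99149c.
That velocity, transformed to the rest frame of Earth: (0.99149+0.363)/(1+0.99149·0.363) = 1.35449/1.35991087 = 0.99601c.

0.9960c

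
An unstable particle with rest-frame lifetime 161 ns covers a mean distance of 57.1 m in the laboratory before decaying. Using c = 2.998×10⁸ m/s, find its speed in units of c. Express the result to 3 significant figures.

0.764c

Lab distance = (lab lifetime)·v = γτ·βc, so βγ = d/(cτ) = 57.10/(2.998×10⁸ × 1.610×10^-7) = 1.183.
With βγ = 1.183: γ² = 1 + (βγ)² = 2.39949, and β = (βγ)/γ = 1.183/1.54903 = 0.764.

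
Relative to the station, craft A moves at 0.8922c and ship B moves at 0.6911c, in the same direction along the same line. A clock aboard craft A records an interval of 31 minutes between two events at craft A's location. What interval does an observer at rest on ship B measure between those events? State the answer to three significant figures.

36.4 minutes

Speed of craft A in ship B's frame: u = (v_A − v_B)/(1 − v_A v_B/c²) = (0.8922 − 0.6911)/(1 − 0.8922×0.6911) = 0.2011/0.38340058 = 0.52452; |u| = 0.52452c.
γ for this relative speed: γ = 1/√(1 − 0.275121) = 1.1745.
The clock on craft A records proper time, so ship B measures Δt = γΔτ = 1.1745 × 31 = 36.4 minutes.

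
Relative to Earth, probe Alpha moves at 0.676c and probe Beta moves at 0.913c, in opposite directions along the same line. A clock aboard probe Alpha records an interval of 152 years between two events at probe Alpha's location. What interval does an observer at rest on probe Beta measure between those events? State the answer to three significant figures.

Speed of probe Alpha in probe Beta's frame: u = (v_A + v_B)/(1 + v_A v_B/c²) = (0.676 + 0.913)/(1 + 0.676×0.913) = 1.589/1.617188 = 0.98257; |u| = 0.98257c.
γ for this relative speed: γ = 1/√(1 − 0.965444) = 5.3795.
Probe Alpha's interval is proper; time dilation gives Δt_B = γΔτ = 5.3795 × 152 years = 818 years.

818 years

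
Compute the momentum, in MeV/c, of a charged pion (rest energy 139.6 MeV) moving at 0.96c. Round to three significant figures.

β² = 0.9216, so γ = 1/√0.0784 = 3.5714.
Momentum: p = γβ·mc = 3.5714 × 0.96 × 139.6 MeV/c = 479 MeV/c.

479 MeV/c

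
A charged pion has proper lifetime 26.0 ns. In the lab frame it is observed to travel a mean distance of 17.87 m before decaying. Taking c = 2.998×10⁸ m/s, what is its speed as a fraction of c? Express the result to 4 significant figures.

0.9166c

Lab distance = (lab lifetime)·v = γτ·βc, so βγ = d/(cτ) = 17.87/(2.998×10⁸ × 2.600×10^-8) = 2.2926.
With βγ = 2.2926: γ² = 1 + (βγ)² = 6.25601, and β = (βγ)/γ = 2.2926/2.5012 = 0.9166.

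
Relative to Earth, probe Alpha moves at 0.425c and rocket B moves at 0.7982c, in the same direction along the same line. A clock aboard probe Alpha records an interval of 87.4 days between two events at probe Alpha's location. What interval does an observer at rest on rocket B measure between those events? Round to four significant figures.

105.9 days

Speed of probe Alpha in rocket B's frame: u = (v_A − v_B)/(1 − v_A v_B/c²) = (0.425 − 0.7982)/(1 − 0.425×0.7982) = −0.3732/0.660765 = −0.5648; |u| = 0.5648c.
At |u| = 0.5648c, γ = (1 − 0.318999)^(−1/2) = 1.2118.
Probe Alpha's interval is proper; time dilation gives Δt_B = γΔτ = 1.2118 × 87.4 days = 105.9 days.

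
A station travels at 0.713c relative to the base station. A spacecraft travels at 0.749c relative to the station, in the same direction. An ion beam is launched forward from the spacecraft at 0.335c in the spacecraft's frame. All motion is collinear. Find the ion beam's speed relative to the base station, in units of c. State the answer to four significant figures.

Compose velocities in two stages. Stage 1 (into S'): u₁ = (0.335+0.749)/(1+0.335×0.749) = 0.86657.
Stage 2 (into S): u = (0.86657+0.713)/(1+0.86657×0.713) = 0.97633, so the speed is 0.9763c.

0.9763c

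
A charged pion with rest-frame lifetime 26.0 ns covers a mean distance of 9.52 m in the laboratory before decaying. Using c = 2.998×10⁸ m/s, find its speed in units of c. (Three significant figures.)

d = βγcτ ⇒ βγ = d/(cτ) = 9.520 m / (7.7948 m) = 1.2213.
β = (βγ)/√(1+(βγ)²) = 1.2213/√2.49157 = 0.774.

0.774c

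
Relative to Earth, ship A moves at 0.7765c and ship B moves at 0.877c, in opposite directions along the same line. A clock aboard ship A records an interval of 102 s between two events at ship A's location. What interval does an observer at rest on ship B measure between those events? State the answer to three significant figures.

The velocity of ship A relative to ship B is (0.7765 + 0.877)c / (1 + 0.7765×0.877) = 0.98365c; relative speed 0.98365c.
At |u| = 0.98365c, γ = (1 − 0.967567)^(−1/2) = 5.5527.
The clock on ship A records proper time, so ship B measures Δt = γΔτ = 5.5527 × 102 = 566 s.

566 s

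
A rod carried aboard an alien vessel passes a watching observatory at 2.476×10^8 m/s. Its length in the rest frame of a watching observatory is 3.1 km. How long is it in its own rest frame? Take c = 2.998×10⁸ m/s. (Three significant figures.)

β = v/c = (2.476×10^8 m/s)/(2.998×10⁸ m/s) = 0.825884.
γ = 1/√(1 − β²) = 1/√(1 − 0.6820844) = 1/√0.3179156 = 1/0.56384 = 1.7736.
Proper length: L₀ = γ·L = 1.7736 × 3.1 = 5.50 km.

5.50 km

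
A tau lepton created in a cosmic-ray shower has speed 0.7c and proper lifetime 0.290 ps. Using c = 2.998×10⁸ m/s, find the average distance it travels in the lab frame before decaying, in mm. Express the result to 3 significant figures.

0.0852 mm

With β = 0.7, γ = 1/√(1 − 0.7²) = 1/√0.51 = 1.4003.
Lab-frame lifetime: Δt = γτ = 1.4003 × 0.290 ps = 0.40609 ps.
Distance: d = vΔt = 0.7 × 2.998×10⁸ m/s × 4.0609×10^-13 s = 8.52×10^-5 m = 0.0852 mm.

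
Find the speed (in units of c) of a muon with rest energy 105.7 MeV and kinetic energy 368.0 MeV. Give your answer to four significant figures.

0.9748c

γ = 1 + K/(mc²) = 1 + 368.0/105.7 = 4.4816.
β = √(1 − 1/γ²) = √(1 − 0.049789) = √0.950211 = 0.9748.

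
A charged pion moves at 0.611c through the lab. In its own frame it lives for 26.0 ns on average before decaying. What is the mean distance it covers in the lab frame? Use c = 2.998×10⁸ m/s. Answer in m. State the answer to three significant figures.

With β = 0.611, γ = 1/√(1 − 0.611²) = 1/√0.626679 = 1.2632.
Lab-frame lifetime: Δt = γτ = 1.2632 × 26.0 ns = 32.843 ns.
Distance: d = vΔt = 0.611 × 2.998×10⁸ m/s × 3.2843×10^-8 s = 6.02 m.

6.02 m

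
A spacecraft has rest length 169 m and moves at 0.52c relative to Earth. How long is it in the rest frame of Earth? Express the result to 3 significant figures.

144 m

With β = 0.52, γ = 1/√(1 − 0.52²) = 1/√0.7296 = 1.1707.
Length contraction: L = L₀/γ = 169/1.1707 = 144 m.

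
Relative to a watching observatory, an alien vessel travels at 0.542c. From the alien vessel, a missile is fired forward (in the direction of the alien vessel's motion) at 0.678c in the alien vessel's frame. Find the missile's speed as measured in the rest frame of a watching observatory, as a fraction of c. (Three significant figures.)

In units of c, u = (u' + v)/(1 + u'v) with u' = 0.678 and v = 0.542.
Numerator: 0.678 + 0.542 = 1.22. Denominator: 1 + (0.678)(0.542) = 1.367476.
u = 1.22/1.367476 = 0.89215, so the speed is 0.892c.

0.892c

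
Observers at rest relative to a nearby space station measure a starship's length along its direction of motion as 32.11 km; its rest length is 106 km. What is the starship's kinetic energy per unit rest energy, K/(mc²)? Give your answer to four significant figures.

Length contraction gives γ = L₀/L = 106/32.11 = 3.30115.
K/(mc²) = γ − 1 = 3.30115 − 1 = 2.301.

2.301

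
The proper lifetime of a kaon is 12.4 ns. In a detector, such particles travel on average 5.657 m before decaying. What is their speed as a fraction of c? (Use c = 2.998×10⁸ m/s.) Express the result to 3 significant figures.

d = βγcτ ⇒ βγ = d/(cτ) = 5.657 m / (3.71752 m) = 1.5217.
β = (βγ)/√(1+(βγ)²) = 1.5217/√3.31557 = 0.836.

0.836c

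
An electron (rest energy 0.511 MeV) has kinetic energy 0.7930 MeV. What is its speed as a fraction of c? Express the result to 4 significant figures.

0.9200c

γ = 1 + K/(mc²) = 1 + 0.7930/0.511 = 2.5519.
β = √(1 − 1/γ²) = √(1 − 0.153558) = √0.846442 = 0.9200.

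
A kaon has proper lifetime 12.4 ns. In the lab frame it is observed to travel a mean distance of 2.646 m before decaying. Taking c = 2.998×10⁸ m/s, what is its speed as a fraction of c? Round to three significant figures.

0.580c

Lab distance = (lab lifetime)·v = γτ·βc, so βγ = d/(cτ) = 2.646/(2.998×10⁸ × 1.240×10^-8) = 0.71176.
With βγ = 0.71176: γ² = 1 + (βγ)² = 1.506602, and β = (βγ)/γ = 0.71176/1.22744 = 0.580.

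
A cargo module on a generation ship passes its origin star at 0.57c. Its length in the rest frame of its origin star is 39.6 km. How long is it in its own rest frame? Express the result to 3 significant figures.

48.2 km

γ = 1/√(1 − β²) = 1/√(1 − 0.3249) = 1/√0.6751 = 1/0.821645 = 1.2171.
Proper length: L₀ = γ·L = 1.2171 × 39.6 = 48.2 km.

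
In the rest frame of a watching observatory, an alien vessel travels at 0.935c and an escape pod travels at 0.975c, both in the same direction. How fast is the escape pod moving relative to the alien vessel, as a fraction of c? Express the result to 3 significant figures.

Transform to the alien vessel's frame: u' = (u − v)/(1 − uv/c²).
u' = (0.975 − 0.935)/(1 − 0.975×0.935) = 0.04/0.088375 = 0.45262.
Speed in the alien vessel's frame: 0.453c (in the same direction).

0.453c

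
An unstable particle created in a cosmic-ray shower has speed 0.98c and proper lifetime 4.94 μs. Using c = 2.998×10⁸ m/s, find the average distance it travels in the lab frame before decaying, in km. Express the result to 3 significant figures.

β² = 0.9604, so γ = 1/√0.0396 = 5.0252.
Lab-frame lifetime: Δt = γτ = 5.0252 × 4.94 μs = 24.824 μs.
Distance: d = vΔt = 0.98 × 2.998×10⁸ m/s × 2.4824×10^-5 s = 7290 m = 7.29 km.

7.29 km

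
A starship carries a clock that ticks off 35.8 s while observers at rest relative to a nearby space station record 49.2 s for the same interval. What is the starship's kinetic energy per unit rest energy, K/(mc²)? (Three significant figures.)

0.374

From Δt = γΔτ: γ = 49.2/35.8 = 1.3743.
K/(mc²) = γ − 1 = 1.3743 − 1 = 0.374.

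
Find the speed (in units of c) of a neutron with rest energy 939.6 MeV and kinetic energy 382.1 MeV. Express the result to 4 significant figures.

0.7033c

K = (γ−1)mc², so γ = 1 + 382.1/939.6 = 1.4067.
Then v/c = √(1 − γ⁻²) = √(1 − 0.505356) = √0.494644 = 0.7033.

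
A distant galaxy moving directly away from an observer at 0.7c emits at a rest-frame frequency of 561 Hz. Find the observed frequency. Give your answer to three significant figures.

236 Hz

Relativistic Doppler (source moving away): f_obs = f_src · √((1−β)/(1+β)).
With β = 0.7: factor = √(0.3/1.7) = 0.42008.
f_obs = 561 × 0.42008 = 236 Hz.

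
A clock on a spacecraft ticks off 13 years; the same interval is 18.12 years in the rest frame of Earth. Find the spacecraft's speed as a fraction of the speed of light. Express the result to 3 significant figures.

0.697c

γ = Δt/Δτ = 18.12/13 = 1.3938.
β = √(1 − 1/γ²) = √(1 − 0.514753) = √0.485247 = 0.697.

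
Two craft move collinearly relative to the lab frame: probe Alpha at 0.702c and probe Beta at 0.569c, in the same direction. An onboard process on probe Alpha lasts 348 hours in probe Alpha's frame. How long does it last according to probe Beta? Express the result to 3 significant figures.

357 hours

The velocity of probe Alpha relative to probe Beta is (0.702 − 0.569)c / (1 − 0.702×0.569) = 0.22146c; relative speed 0.22146c.
At |u| = 0.22146c, γ = (1 − 0.0490445)^(−1/2) = 1.0255.
The clock on probe Alpha records proper time, so probe Beta measures Δt = γΔτ = 1.0255 × 348 = 357 hours.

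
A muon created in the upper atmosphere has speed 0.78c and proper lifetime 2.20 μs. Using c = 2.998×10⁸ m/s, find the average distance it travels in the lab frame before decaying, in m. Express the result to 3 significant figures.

822 m

With β = 0.78, γ = 1/√(1 − 0.78²) = 1/√0.3916 = 1.598.
Lab-frame lifetime: Δt = γτ = 1.598 × 2.20 μs = 3.5156 μs.
Distance: d = vΔt = 0.78 × 2.998×10⁸ m/s × 3.5156×10^-6 s = 822 m.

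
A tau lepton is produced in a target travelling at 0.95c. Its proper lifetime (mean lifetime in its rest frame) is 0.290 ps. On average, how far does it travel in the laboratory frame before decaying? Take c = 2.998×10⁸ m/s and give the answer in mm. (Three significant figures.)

γ = 1/√(1 − β²) = 1/√(1 − 0.9025) = 1/√0.0975 = 1/0.31225 = 3.2026.
Lab-frame lifetime: Δt = γτ = 3.2026 × 0.290 ps = 0.92875 ps.
Distance: d = vΔt = 0.95 × 2.998×10⁸ m/s × 9.2875×10^-13 s = 2.65×10^-4 m = 0.265 mm.

0.265 mm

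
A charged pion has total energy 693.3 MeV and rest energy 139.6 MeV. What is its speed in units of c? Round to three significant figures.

0.980c

γ = E/(mc²) = 693.3/139.6 = 4.9663.
β = √(1 − 1/γ²) = √(1 − 0.0405447) = √0.9594553 = 0.980.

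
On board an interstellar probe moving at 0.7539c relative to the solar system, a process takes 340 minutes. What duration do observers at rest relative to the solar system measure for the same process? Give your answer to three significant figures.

518 minutes

γ = 1/√(1 − β²) = 1/√(1 − 0.56836521) = 1/√0.43163479 = 1/0.656989 = 1.5221.
The onboard clock measures proper time, so the interval in the rest frame of the solar system is dilated: Δt = γ·Δτ = 1.5221 × 340 minutes = 518 minutes.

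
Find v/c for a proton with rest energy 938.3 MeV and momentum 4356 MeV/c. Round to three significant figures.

pc/(mc²) = 4356/938.3 = 4.6424 = βγ = β/√(1−β²).
So β² = x²/(1 + x²) with x = 4.6424: x² = 21.5519, β² = 21.5519/22.5519 = 0.955658, β = 0.978.

0.978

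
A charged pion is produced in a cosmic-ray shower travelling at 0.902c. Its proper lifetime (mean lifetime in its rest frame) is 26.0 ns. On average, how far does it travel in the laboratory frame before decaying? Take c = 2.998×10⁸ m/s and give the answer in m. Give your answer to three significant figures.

With β = 0.902, γ = 1/√(1 − 0.902²) = 1/√0.186396 = 2.3162.
Lab-frame lifetime: Δt = γτ = 2.3162 × 26.0 ns = 60.221 ns.
Distance: d = vΔt = 0.902 × 2.998×10⁸ m/s × 6.0221×10^-8 s = 16.3 m.

16.3 m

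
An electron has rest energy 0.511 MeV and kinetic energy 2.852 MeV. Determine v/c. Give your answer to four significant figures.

γ = 1 + K/(mc²) = 1 + 2.852/0.511 = 6.5812.
β = √(1 − 1/γ²) = √(1 − 0.0230882) = √0.9769118 = 0.9884.

0.9884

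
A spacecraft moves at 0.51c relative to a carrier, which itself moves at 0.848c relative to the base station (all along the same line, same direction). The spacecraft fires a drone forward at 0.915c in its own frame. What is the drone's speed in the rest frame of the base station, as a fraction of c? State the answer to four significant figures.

0.9976c

Compose velocities in two stages. Stage 1 (into S'): u₁ = (0.915+0.51)/(1+0.915×0.51) = 0.9716.
Stage 2 (into S): u = (0.9716+0.848)/(1+0.9716×0.848) = 0.99763, so the speed is 0.9976c.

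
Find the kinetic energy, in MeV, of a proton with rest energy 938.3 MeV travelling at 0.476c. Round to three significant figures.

129 MeV

With β = 0.476, γ = 1/√(1 − 0.476²) = 1/√0.773424 = 1.13708.
Kinetic energy: K = (γ − 1)mc² = (1.13708 − 1) × 938.3 MeV = 0.13708 × 938.3 = 129 MeV.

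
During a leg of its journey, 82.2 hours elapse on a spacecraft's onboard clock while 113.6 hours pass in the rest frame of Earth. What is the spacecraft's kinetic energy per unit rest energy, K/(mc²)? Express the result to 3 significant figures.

From Δt = γΔτ: γ = 113.6/82.2 = 1.382.
Since K = (γ−1)mc², K/(mc²) = 1.382 − 1 = 0.382.

0.382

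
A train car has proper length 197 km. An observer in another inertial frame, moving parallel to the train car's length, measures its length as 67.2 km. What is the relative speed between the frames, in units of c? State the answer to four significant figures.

0.9400c

Length contraction gives γ = L₀/L = 197/67.2 = 2.9315.
β = √(1 − 1/γ²) = √0.883636 = 0.9400.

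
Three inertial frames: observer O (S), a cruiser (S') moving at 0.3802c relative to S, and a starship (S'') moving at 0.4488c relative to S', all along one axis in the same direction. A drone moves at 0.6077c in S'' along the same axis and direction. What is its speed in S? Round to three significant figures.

Apply u = (u'+v)/(1+u'v) twice. Drone in the cruiser frame: (0.6077+0.4488)/(1+0.6077·0.4488) = 1.0565/1.27273576 = 0.8301c.
That velocity, transformed to the rest frame of observer O: (0.8301+0.3802)/(1+0.8301·0.3802) = 1.2103/1.31560402 = 0.91996c.

0.920c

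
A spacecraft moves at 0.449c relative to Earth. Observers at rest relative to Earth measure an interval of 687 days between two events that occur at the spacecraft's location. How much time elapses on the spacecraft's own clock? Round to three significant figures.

614 days

With β = 0.449, γ = 1/√(1 − 0.449²) = 1/√0.798399 = 1.1192.
The moving clock records proper time: Δτ = Δt/γ = 687/1.1192 = 614 days.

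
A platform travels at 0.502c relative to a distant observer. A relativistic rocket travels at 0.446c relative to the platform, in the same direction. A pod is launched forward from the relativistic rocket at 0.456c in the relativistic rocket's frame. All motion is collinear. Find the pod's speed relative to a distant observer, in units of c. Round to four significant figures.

0.9094c

Compose velocities in two stages. Stage 1 (into S'): u₁ = (0.456+0.446)/(1+0.456×0.446) = 0.74956.
Stage 2 (into S): u = (0.74956+0.502)/(1+0.74956×0.502) = 0.90938, so the speed is 0.9094c.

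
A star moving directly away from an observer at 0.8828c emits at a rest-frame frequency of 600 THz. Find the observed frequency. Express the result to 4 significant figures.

149.7 THz

Relativistic Doppler (source moving away): f_obs = f_src · √((1−β)/(1+β)).
With β = 0.8828: factor = √(0.1172/1.8828) = 0.24949.
f_obs = 600 × 0.24949 = 149.7 THz.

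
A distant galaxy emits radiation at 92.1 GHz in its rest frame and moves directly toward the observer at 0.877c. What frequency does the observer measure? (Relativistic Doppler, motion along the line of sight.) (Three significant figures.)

Relativistic Doppler (source moving toward): f_obs = f_src · √((1+β)/(1−β)).
With β = 0.877: factor = √(1.877/0.123) = 3.9064.
f_obs = 92.1 × 3.9064 = 360 GHz.

360 GHz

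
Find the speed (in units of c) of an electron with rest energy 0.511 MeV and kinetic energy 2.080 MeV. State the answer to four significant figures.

0.9804c

K = (γ−1)mc², so γ = 1 + 2.080/0.511 = 5.0705.
Then v/c = √(1 − γ⁻²) = √(1 − 0.0388954) = √0.9611046 = 0.9804.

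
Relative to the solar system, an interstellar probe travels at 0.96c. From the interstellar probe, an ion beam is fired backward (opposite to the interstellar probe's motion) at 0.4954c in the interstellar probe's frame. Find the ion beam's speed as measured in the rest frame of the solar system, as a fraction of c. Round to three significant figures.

0.886c

Relativistic velocity addition: u = (u' + v)/(1 + u'v/c²), with u' = −0.4954c and v = 0.96c.
Numerator: −0.4954 + 0.96 = 0.4646. Denominator: 1 + (−0.4954)(0.96) = 0.524416.
u = 0.4646/0.524416 = 0.88594, so the speed is 0.886c.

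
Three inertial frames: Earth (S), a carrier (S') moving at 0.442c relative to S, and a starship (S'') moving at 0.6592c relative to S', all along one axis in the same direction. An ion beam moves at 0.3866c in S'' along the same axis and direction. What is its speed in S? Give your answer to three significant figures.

0.932c

First combine the ion beam and starship (S''→S'): u₁ = (0.3866 + 0.6592)/(1 + 0.3866×0.6592) = 1.0458/1.25484672 = 0.83341.
Then combine with the carrier (S'→S): u = (0.83341 + 0.442)/(1 + 0.83341×0.442) = 1.27541/1.36836722 = 0.93207.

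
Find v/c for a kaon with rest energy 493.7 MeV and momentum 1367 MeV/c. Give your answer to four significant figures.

0.9405

βγ = pc/(mc²) = 1367/493.7 = 2.7689.
Since γ² = 1 + (βγ)² = 8.66681, γ = √8.66681 = 2.94394, and β = (βγ)/γ = 2.7689/2.94394 = 0.9405.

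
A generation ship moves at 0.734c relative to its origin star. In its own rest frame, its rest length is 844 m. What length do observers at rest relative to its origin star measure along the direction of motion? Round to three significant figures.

With β = 0.734, γ = 1/√(1 − 0.734²) = 1/√0.461244 = 1.4724.
Length contraction: L = L₀/γ = 844/1.4724 = 573 m.

573 m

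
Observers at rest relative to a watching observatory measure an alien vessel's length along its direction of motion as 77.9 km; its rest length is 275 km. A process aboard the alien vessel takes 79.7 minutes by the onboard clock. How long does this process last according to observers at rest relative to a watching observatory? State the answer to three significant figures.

Length contraction gives γ = L₀/L = 275/77.9 = 3.53017.
Δt = γΔτ = 3.53017 × 79.7 = 281 minutes.

281 minutes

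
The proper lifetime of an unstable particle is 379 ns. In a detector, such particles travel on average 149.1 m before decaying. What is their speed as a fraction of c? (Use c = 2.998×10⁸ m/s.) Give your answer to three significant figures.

d = βγcτ ⇒ βγ = d/(cτ) = 149.1 m / (113.6242 m) = 1.3122.
β = (βγ)/√(1+(βγ)²) = 1.3122/√2.72187 = 0.795.

0.795c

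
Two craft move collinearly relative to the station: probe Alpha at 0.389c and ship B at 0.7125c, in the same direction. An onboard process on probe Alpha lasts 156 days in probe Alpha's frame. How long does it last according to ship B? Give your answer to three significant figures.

174 days

The velocity of probe Alpha relative to ship B is (0.389 − 0.7125)c / (1 − 0.389×0.7125) = −0.44754c; relative speed 0.44754c.
γ for this relative speed: γ = 1/√(1 − 0.200292) = 1.1182.
The clock on probe Alpha records proper time, so ship B measures Δt = γΔτ = 1.1182 × 156 = 174 days.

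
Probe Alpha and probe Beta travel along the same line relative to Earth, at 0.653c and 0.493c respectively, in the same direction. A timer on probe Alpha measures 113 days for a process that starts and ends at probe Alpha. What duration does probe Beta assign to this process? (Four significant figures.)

Transform probe Alpha's velocity into probe Beta's frame: (0.653 − 0.493)/(1 − 0.653·0.493) = 0.16/0.678071, so the relative speed is 0.23596c.
At |u| = 0.23596c, γ = (1 − 0.0556771)^(−1/2) = 1.0291.
Probe Alpha's interval is proper; time dilation gives Δt_B = γΔτ = 1.0291 × 113 days = 116.3 days.

116.3 days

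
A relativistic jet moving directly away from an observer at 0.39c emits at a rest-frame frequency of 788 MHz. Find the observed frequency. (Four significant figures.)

Relativistic Doppler (source moving away): f_obs = f_src · √((1−β)/(1+β)).
With β = 0.39: factor = √(0.61/1.39) = 0.66246.
f_obs = 788 × 0.66246 = 522.0 MHz.

522.0 MHz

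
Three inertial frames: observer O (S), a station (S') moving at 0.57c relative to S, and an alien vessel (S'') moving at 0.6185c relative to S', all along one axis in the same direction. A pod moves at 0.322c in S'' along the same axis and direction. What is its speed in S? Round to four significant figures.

First combine the pod and alien vessel (S''→S'): u₁ = (0.322 + 0.6185)/(1 + 0.322×0.6185) = 0.9405/1.199157 = 0.7843.
Then combine with the station (S'→S): u = (0.7843 + 0.57)/(1 + 0.7843×0.57) = 1.3543/1.447051 = 0.9359.

0.9359c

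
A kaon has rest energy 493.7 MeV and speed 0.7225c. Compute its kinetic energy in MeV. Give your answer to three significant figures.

220 MeV

γ = 1/√(1 − β²) = 1/√(1 − 0.52200625) = 1/√0.47799375 = 1.4464.
Kinetic energy: K = (γ − 1)mc² = (1.4464 − 1) × 493.7 MeV = 0.4464 × 493.7 = 220 MeV.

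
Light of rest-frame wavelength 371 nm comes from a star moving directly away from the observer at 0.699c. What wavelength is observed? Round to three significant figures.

881 nm

Relativistic Doppler for wavelength: λ_obs = λ_src · √((1+β)/(1−β)).
With β = 0.699: factor = √(1.699/0.301) = 2.3758.
λ_obs = 371 × 2.3758 = 881 nm.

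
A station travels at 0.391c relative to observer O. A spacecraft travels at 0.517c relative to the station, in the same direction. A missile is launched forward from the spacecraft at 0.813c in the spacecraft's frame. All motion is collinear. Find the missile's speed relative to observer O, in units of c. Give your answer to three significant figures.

Apply u = (u'+v)/(1+u'v) twice. Missile in the station frame: (0.813+0.517)/(1+0.813·0.517) = 1.33/1.420321 = 0.93641c.
That velocity, transformed to the rest frame of observer O: (0.93641+0.391)/(1+0.93641·0.391) = 1.32741/1.36613631 = 0.97165c.

0.972c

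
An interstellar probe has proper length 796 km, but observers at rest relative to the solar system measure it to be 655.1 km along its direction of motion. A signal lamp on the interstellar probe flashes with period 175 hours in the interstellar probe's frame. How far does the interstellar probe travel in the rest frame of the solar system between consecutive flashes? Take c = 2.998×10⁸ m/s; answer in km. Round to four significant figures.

From L = L₀/γ: γ = 796/655.1 = 1.21508.
β = √(1 − 1/γ²) = 0.56805. Lab-frame period = γτ = 1.21508×175 hours = 212.64 hours. Distance = βc × γτ = 0.56805 × 2.998×10⁸ m/s × 765504 s = 1.3037×10^14 m = 1.304×10^11 km.

1.304×10^11 km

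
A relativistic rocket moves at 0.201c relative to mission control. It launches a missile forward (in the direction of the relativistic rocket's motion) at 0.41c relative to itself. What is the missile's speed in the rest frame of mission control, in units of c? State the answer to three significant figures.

Relativistic velocity addition: u = (u' + v)/(1 + u'v/c²), with u' = 0.41c and v = 0.201c.
Numerator: 0.41 + 0.201 = 0.611. Denominator: 1 + (0.41)(0.201) = 1.08241.
u = 0.611/1.08241 = 0.56448, so the speed is 0.564c.

0.564c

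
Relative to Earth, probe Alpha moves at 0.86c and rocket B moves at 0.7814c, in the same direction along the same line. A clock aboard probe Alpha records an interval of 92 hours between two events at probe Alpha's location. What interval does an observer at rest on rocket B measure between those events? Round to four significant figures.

94.76 hours

Transform probe Alpha's velocity into rocket B's frame: (0.86 − 0.7814)/(1 − 0.86·0.7814) = 0.0786/0.327996, so the relative speed is 0.23964c.
At |u| = 0.23964c, γ = (1 − 0.0574273)^(−1/2) = 1.03.
The clock on probe Alpha records proper time, so rocket B measures Δt = γΔτ = 1.03 × 92 = 94.76 hours.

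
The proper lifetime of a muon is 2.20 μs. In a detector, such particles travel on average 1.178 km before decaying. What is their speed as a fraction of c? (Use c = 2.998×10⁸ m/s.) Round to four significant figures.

0.8725c

d = βγcτ ⇒ βγ = d/(cτ) = 1178 m / (659.56 m) = 1.786.
β = (βγ)/√(1+(βγ)²) = 1.786/√4.1898 = 0.8725.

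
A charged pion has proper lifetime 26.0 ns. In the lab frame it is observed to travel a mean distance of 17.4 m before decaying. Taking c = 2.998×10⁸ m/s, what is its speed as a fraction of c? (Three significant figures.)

0.913c

Lab distance = (lab lifetime)·v = γτ·βc, so βγ = d/(cτ) = 17.40/(2.998×10⁸ × 2.600×10^-8) = 2.2323.
With βγ = 2.2323: γ² = 1 + (βγ)² = 5.98316, and β = (βγ)/γ = 2.2323/2.44605 = 0.913.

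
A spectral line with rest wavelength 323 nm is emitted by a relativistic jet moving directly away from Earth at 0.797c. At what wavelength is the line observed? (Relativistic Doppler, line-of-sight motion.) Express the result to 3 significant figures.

Relativistic Doppler for wavelength: λ_obs = λ_src · √((1+β)/(1−β)).
With β = 0.797: factor = √(1.797/0.203) = 2.9753.
λ_obs = 323 × 2.9753 = 961 nm.

961 nm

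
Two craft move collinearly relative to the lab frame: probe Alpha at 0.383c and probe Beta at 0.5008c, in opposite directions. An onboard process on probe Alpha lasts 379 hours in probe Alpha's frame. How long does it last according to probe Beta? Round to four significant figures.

Speed of probe Alpha in probe Beta's frame: u = (v_A + v_B)/(1 + v_A v_B/c²) = (0.383 + 0.5008)/(1 + 0.383×0.5008) = 0.8838/1.1918064 = 0.74156; |u| = 0.74156c.
γ for this relative speed: γ = 1/√(1 − 0.549911) = 1.4906.
The clock on probe Alpha records proper time, so probe Beta measures Δt = γΔτ = 1.4906 × 379 = 564.9 hours.

564.9 hours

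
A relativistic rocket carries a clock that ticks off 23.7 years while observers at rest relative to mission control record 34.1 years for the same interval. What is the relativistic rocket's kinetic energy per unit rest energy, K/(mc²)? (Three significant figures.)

0.439

From Δt = γΔτ: γ = 34.1/23.7 = 1.43882.
K/(mc²) = γ − 1 = 1.43882 − 1 = 0.439.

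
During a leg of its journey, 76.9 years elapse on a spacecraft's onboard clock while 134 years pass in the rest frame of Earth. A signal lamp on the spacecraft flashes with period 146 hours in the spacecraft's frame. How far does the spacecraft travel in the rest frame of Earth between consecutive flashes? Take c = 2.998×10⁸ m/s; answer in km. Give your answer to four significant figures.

γ = Δt/Δτ = 134/76.9 = 1.74252.
β = √(1 − 1/γ²) = 0.81894. Lab-frame period = γτ = 1.74252×146 hours = 254.41 hours. Distance = βc × γτ = 0.81894 × 2.998×10⁸ m/s × 915876 s = 2.2486×10^14 m = 2.249×10^11 km.

2.249×10^11 km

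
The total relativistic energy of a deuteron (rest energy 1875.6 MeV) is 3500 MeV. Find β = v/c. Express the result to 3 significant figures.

0.844

Total energy E = γmc² gives γ = 3500/1875.6 = 1.8661.
Hence β = √(1 − 1/γ²) = √(1 − 0.287164) = √0.712836 = 0.844.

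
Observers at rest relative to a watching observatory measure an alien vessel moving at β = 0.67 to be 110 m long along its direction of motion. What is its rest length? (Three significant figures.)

148 m

β² = 0.4489, so γ = 1/√0.5511 = 1.3471.
Proper length: L₀ = γ·L = 1.3471 × 110 = 148 m.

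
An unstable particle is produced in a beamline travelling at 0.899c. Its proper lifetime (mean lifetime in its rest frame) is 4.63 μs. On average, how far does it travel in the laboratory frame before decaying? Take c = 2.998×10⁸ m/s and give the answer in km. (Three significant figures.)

With β = 0.899, γ = 1/√(1 − 0.899²) = 1/√0.191799 = 2.2834.
Lab-frame lifetime: Δt = γτ = 2.2834 × 4.63 μs = 10.572 μs.
Distance: d = vΔt = 0.899 × 2.998×10⁸ m/s × 1.0572×10^-5 s = 2850 m = 2.85 km.

2.85 km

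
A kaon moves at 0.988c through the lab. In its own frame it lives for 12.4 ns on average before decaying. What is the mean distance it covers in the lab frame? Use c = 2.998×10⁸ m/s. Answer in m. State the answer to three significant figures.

23.8 m

γ = 1/√(1 − β²) = 1/√(1 − 0.976144) = 1/√0.023856 = 1/0.154454 = 6.4744.
Lab-frame lifetime: Δt = γτ = 6.4744 × 12.4 ns = 80.283 ns.
Distance: d = vΔt = 0.988 × 2.998×10⁸ m/s × 8.0283×10^-8 s = 23.8 m.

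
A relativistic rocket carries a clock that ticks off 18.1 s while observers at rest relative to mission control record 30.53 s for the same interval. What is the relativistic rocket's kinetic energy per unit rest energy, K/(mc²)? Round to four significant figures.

From Δt = γΔτ: γ = 30.53/18.1 = 1.68674.
Since K = (γ−1)mc², K/(mc²) = 1.68674 − 1 = 0.6867.

0.6867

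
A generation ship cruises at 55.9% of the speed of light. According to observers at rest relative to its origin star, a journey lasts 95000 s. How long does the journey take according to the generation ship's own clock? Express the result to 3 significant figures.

γ = 1/√(1 − β²) = 1/√(1 − 0.312481) = 1/√0.687519 = 1/0.829168 = 1.206.
The moving clock records proper time: Δτ = Δt/γ = 95000/1.206 = 78800 s.

78800 s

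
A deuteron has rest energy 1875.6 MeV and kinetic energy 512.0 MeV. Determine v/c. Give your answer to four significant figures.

0.6188

K = (γ−1)mc², so γ = 1 + 512.0/1875.6 = 1.273.
Then v/c = √(1 − γ⁻²) = √(1 − 0.617082) = √0.382918 = 0.6188.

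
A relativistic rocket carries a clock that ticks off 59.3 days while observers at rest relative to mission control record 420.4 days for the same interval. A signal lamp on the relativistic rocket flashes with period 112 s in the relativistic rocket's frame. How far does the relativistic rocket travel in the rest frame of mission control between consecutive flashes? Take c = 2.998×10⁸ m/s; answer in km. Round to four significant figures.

The time-dilation ratio gives γ = 420.4/59.3 = 7.08938.
β = √(1 − 1/γ²) = 0.99. Lab-frame period = γτ = 7.08938×112 s = 794.01 s. Distance = βc × γτ = 0.99 × 2.998×10⁸ m/s × 794.01 s = 2.3566×10^11 m = 2.357×10^8 km.

2.357×10^8 km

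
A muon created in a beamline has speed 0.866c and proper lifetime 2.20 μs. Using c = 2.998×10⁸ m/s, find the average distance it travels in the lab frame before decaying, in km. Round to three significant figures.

Lorentz factor: γ = (1 − 0.749956)^(−1/2) = 1.9998.
Lab-frame lifetime: Δt = γτ = 1.9998 × 2.20 μs = 4.3996 μs.
Distance: d = vΔt = 0.866 × 2.998×10⁸ m/s × 4.3996×10^-6 s = 1140 m = 1.14 km.

1.14 km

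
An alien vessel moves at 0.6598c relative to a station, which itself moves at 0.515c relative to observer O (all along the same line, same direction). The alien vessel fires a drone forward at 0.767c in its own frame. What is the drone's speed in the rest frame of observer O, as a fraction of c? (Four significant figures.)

Compose velocities in two stages. Stage 1 (into S'): u₁ = (0.767+0.6598)/(1+0.767×0.6598) = 0.94737.
Stage 2 (into S): u = (0.94737+0.515)/(1+0.94737×0.515) = 0.98284, so the speed is 0.9828c.

0.9828c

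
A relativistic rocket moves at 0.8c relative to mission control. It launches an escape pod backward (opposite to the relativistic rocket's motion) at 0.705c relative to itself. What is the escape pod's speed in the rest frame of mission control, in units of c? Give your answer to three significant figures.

0.218c

Relativistic velocity addition: u = (u' + v)/(1 + u'v/c²), with u' = −0.705c and v = 0.8c.
Numerator: −0.705 + 0.8 = 0.095. Denominator: 1 + (−0.705)(0.8) = 0.436.
u = 0.095/0.436 = 0.21789, so the speed is 0.218c.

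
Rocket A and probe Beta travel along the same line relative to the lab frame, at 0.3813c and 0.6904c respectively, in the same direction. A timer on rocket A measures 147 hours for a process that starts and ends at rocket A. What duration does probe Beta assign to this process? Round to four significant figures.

Transform rocket A's velocity into probe Beta's frame: (0.3813 − 0.6904)/(1 − 0.3813·0.6904) = −0.3091/0.73675048, so the relative speed is 0.41955c.
At |u| = 0.41955c, γ = (1 − 0.176022)^(−1/2) = 1.1016.
The clock on rocket A records proper time, so probe Beta measures Δt = γΔτ = 1.1016 × 147 = 161.9 hours.

161.9 hours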